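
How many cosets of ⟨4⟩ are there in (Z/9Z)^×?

2

ord(4) | φ(9) = φ(3^2) = 3·(3−1) = 6 = 2 · 3.
Divisors of 6: 1, 2, 3, 6.
Check 4^d mod 9 for each divisor in increasing order:
4^1 ≡ 4 (mod 9)
4^2 ≡ 7 (mod 9)
4^3 ≡ 1 (mod 9) ✓
So ord_9(4) = 3, hence |⟨4⟩| = 3.
[(Z/9Z)^× : ⟨4⟩] = 6/3 = 2.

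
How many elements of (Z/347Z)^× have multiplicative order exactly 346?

172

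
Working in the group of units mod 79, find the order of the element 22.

13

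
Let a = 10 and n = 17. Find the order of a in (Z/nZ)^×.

16

ord(10) | φ(17) = 17 − 1 = 16 = 2^4.
Divisors of 16: 1, 2, 4, 8, 16.
Check 10^d mod 17 for each divisor in increasing order:
10^1 ≡ 10 (mod 17)
10^2 ≡ 15 (mod 17)
10^4 ≡ 4 (mod 17)
10^8 ≡ 16 (mod 17)
10^16 ≡ 1 (mod 17) ✓
Therefore the multiplicative order of 10 modulo 17 is 16.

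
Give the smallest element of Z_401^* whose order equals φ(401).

3

φ(401) = 401 − 1 = 400 = 2^4 · 5^2.
Test candidates g = 2, 3, … against the prime factors q ∈ {2, 5} of φ(401): g is a generator iff g^(400/q) ≢ 1 for every such q.
g = 2: 2^200 ≡ 1 — hits 1, so not a primitive root.
g = 3: 3^200 ≡ 400; 3^80 ≡ 72 — none is 1, so 3 is a primitive root.
Hence the least primitive root of 401 is 3.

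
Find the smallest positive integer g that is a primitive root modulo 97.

φ(97) = 97 − 1 = 96 = 2^5 · 3.
g is a primitive root iff g^(96/q) ≢ 1 (mod 97) for each prime q ∈ {2, 3}.
g = 2: 2^48 ≡ 1 — hits 1, so not a primitive root.
g = 3: 3^48 ≡ 1 — hits 1, so not a primitive root.
g = 4: 4^48 ≡ 1 — hits 1, so not a primitive root.
g = 5: 5^48 ≡ 96; 5^32 ≡ 35 — none is 1, so 5 is a primitive root.
Hence the least primitive root of 97 is 5.

5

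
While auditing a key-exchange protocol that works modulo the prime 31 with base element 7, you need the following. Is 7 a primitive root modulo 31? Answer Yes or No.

φ(31) = 31 − 1 = 30 = 2 · 3 · 5.
It suffices to check that the order of 7 is not a proper divisor of 30: compute 7^(30/q) for q ∈ {2, 3, 5}.
7^15 ≡ 1 (mod 31)  [q = 2: ≡ 1 ✗]
7^10 ≡ 25 (mod 31)  [q = 3: ≢ 1 ✓]
7^6 ≡ 4 (mod 31)  [q = 5: ≢ 1 ✓]
The check at q = 2 fails, so 7 generates a proper subgroup.

No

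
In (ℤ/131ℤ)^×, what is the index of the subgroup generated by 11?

By Lagrange's theorem, ord_131(11) divides φ(131) = 131 − 1 = 130 = 2 · 5 · 13.
Divisors of 130: 1, 2, 5, 10, 13, 26, 65, 130.
Check 11^d mod 131 for each divisor in increasing order:
11^1 ≡ 11 (mod 131)
11^2 ≡ 121 (mod 131)
11^5 ≡ 52 (mod 131)
11^10 ≡ 84 (mod 131)
11^13 ≡ 61 (mod 131)
11^26 ≡ 53 (mod 131)
11^65 ≡ 1 (mod 131) ✓
So ord_131(11) = 65, hence |⟨11⟩| = 65.
The index is φ(131) / ord(11) = 130 / 65 = 2.

2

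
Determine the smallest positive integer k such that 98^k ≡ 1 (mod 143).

12

Since 98 ∈ (Z/143Z)^×, its order divides φ(143) = φ(11·13) = (11−1)·(13−1) = 10·12 = 120 = 2^3 · 3 · 5.
Divisors of 120: 1, 2, 3, 4, 5, 6, 8, 10, 12, 15, 20, 24, 30, 40, 60, 120.
Test each divisor d:
98^1 ≡ 98
98^2 ≡ 23
98^3 ≡ 109
98^4 ≡ 100
98^5 ≡ 76
98^6 ≡ 12
98^8 ≡ 133
98^10 ≡ 56
98^12 ≡ 1
Therefore the multiplicative order of 98 modulo 143 is 12.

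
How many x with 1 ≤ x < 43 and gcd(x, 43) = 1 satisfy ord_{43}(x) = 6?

2

φ(43) = 43 − 1 = 42 = 2 · 3 · 7.
In a cyclic group of order 42, there are φ(d) elements of order d for each divisor d of 42, and zero for non-divisors.
6 = 2 · 3 divides 42, and φ(6) = 2.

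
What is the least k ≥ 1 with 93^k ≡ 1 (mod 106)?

26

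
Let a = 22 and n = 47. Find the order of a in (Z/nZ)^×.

ord(22) | φ(47) = 47 − 1 = 46 = 2 · 23.
Divisors of 46: 1, 2, 23, 46.
Test each divisor d:
22^1 ≡ 22 (mod 47)
22^2 ≡ 14 (mod 47)
22^23 ≡ 46 (mod 47)
22^46 ≡ 1 (mod 47) ✓
So ord_47(22) = 46.

46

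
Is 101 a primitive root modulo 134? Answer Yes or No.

Yes

φ(134) = φ(2)·φ(67) = 1·66 = 66 = 2 · 3 · 11.
An element g generates (Z/134Z)^× iff g^(66/q) ≢ 1 (mod 134) for each prime q ∈ {2, 3, 11}.
101^33 ≡ 133 (mod 134)  [q = 2: ≢ 1 ✓]
101^22 ≡ 29 (mod 134)  [q = 3: ≢ 1 ✓]
101^6 ≡ 89 (mod 134)  [q = 11: ≢ 1 ✓]
All checks pass, so 101 has order 66 and is a primitive root modulo 134.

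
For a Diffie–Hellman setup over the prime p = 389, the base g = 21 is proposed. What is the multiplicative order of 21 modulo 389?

388

The order of 21 must divide φ(389) = 389 − 1 = 388 = 2^2 · 97.
Divisors of 388: 1, 2, 4, 97, 194, 388.
Check 21^d mod 389 for each divisor in increasing order:
21^1 ≡ 21 (mod 389)
21^2 ≡ 52 (mod 389)
21^4 ≡ 370 (mod 389)
21^97 ≡ 274 (mod 389)
21^194 ≡ 388 (mod 389)
21^388 ≡ 1 (mod 389) ✓
Hence ord(21) = 388.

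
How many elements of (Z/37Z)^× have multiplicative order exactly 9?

φ(37) = 37 − 1 = 36 = 2^2 · 3^2.
In a cyclic group of order 36, there are φ(d) elements of order d for each divisor d of 36, and zero for non-divisors.
9 = 3^2 divides 36, and φ(9) = 6.

6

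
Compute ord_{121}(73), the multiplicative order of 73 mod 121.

110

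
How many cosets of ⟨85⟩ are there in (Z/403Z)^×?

6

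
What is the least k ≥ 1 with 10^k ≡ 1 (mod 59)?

58

The order of 10 must divide φ(59) = 59 − 1 = 58 = 2 · 29.
Divisors of 58: 1, 2, 29, 58.
Check 10^d mod 59 for each divisor in increasing order:
10^1 ≡ 10 (mod 59)
10^2 ≡ 41 (mod 59)
10^29 ≡ 58 (mod 59)
10^58 ≡ 1 (mod 59) ✓
Therefore the multiplicative order of 10 modulo 59 is 58.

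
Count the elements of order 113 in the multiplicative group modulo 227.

112

φ(227) = 227 − 1 = 226 = 2 · 113.
(Z/227Z)^× is cyclic (|G| = 226); a cyclic group of order m has exactly φ(d) elements of each order d | m, and none otherwise.
113 | 226, and φ(113) = 113 − 1 = 112.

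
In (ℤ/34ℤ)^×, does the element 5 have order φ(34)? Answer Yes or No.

φ(34) = φ(2)·φ(17) = 1·16 = 16 = 2^4.
An element g generates (Z/34Z)^× iff g^(16/q) ≢ 1 (mod 34) for each prime q ∈ {2}.
5^8 ≡ 33 (mod 34)  [q = 2: ≢ 1 ✓]
Every test exponent gives a nontrivial residue, hence 5 generates the full group.

Yes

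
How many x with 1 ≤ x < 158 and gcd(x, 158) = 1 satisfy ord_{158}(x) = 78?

24

φ(158) = φ(2)·φ(79) = 1·78 = 78 = 2 · 3 · 13.
(Z/158Z)^× is cyclic (|G| = 78); a cyclic group of order m has exactly φ(d) elements of each order d | m, and none otherwise.
78 = 2 · 3 · 13 divides 78, and φ(78) = 24.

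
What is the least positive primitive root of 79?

3

φ(79) = 79 − 1 = 78 = 2 · 3 · 13.
Test candidates g = 2, 3, … against the prime factors q ∈ {2, 3, 13} of φ(79): g is a generator iff g^(78/q) ≢ 1 for every such q.
g = 2: 2^39 ≡ 1 — hits 1, so not a primitive root.
g = 3: 3^39 ≡ 78; 3^26 ≡ 23; 3^6 ≡ 18 — none is 1, so 3 is a primitive root.
So 3 is the smallest generator of (Z/79Z)^×.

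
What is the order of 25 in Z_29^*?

7

ord(25) | φ(29) = 29 − 1 = 28 = 2^2 · 7.
Divisors of 28: 1, 2, 4, 7, 14, 28.
Evaluate successive powers at the divisors of 28:
25^1 ≡ 25
25^2 ≡ 16
25^4 ≡ 24
25^7 ≡ 1
The smallest such exponent is 7, so the order of 25 is 7.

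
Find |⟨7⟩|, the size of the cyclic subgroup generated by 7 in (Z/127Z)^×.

126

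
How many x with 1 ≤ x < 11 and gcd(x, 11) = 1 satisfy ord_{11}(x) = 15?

φ(11) = 11 − 1 = 10 = 2 · 5.
(Z/11Z)^× is cyclic (|G| = 10); a cyclic group of order m has exactly φ(d) elements of each order d | m, and none otherwise.
15 does not divide 10, so no element of (Z/11Z)^× has order 15.

0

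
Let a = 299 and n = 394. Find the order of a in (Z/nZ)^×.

196

The order of 299 must divide φ(394) = φ(2)·φ(197) = 1·196 = 196 = 2^2 · 7^2.
Divisors of 196: 1, 2, 4, 7, 14, 28, 49, 98, 196.
Test each divisor d:
299^1 ≡ 299 (mod 394)
299^2 ≡ 357 (mod 394)
299^4 ≡ 187 (mod 394)
299^7 ≡ 113 (mod 394)
299^14 ≡ 161 (mod 394)
299^28 ≡ 311 (mod 394)
299^49 ≡ 183 (mod 394)
299^98 ≡ 393 (mod 394)
299^196 ≡ 1 (mod 394) ✓
Hence ord(299) = 196.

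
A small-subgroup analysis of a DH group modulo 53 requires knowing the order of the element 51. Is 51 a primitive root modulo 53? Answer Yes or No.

φ(53) = 53 − 1 = 52 = 2^2 · 13.
Test 51^(52/q) mod 53 for each prime factor q of 52:
51^26 ≡ 52 (mod 53)  [q = 2: ≢ 1 ✓]
51^4 ≡ 16 (mod 53)  [q = 13: ≢ 1 ✓]
None equal 1, so ord_53(51) = 52: 51 is a primitive root.

Yes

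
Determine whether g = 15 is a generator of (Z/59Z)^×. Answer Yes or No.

No

φ(59) = 59 − 1 = 58 = 2 · 29.
Test 15^(58/q) mod 59 for each prime factor q of 58:
15^29 ≡ 1 (mod 59)  [q = 2: ≡ 1 ✗]
15^2 ≡ 48 (mod 59)  [q = 29: ≢ 1 ✓]
The check at q = 2 fails, so 15 generates a proper subgroup.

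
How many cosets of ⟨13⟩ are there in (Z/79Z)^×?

The order of 13 must divide φ(79) = 79 − 1 = 78 = 2 · 3 · 13.
Divisors of 78: 1, 2, 3, 6, 13, 26, 39, 78.
Test each divisor d:
13^1 ≡ 13 (mod 79)
13^2 ≡ 11 (mod 79)
13^3 ≡ 64 (mod 79)
13^6 ≡ 67 (mod 79)
13^13 ≡ 55 (mod 79)
13^26 ≡ 23 (mod 79)
13^39 ≡ 1 (mod 79) ✓
Thus |⟨13⟩| = ord(13) = 39.
Index = |(Z/79Z)^×| / |⟨13⟩| = 78 / 39 = 2.

2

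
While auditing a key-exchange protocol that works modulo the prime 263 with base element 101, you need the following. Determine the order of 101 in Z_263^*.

Since 101 ∈ (Z/263Z)^×, its order divides φ(263) = 263 − 1 = 262 = 2 · 131.
Divisors of 262: 1, 2, 131, 262.
Test each divisor d:
101^1 ≡ 101 (mod 263)
101^2 ≡ 207 (mod 263)
101^131 ≡ 262 (mod 263)
101^262 ≡ 1 (mod 263) ✓
Hence ord(101) = 262.

262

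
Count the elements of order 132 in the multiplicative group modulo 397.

φ(397) = 397 − 1 = 396 = 2^2 · 3^2 · 11.
Since (Z/397Z)^× is cyclic of order 396, the number of elements of order d is φ(d) when d | 396 and 0 otherwise.
132 = 2^2 · 3 · 11 divides 396, and φ(132) = 40.

40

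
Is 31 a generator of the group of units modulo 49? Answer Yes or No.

No

φ(49) = φ(7^2) = 7·(7−1) = 42 = 2 · 3 · 7.
It suffices to check that the order of 31 is not a proper divisor of 42: compute 31^(42/q) for q ∈ {2, 3, 7}.
31^21 ≡ 48 (mod 49)  [q = 2: ≢ 1 ✓]
31^14 ≡ 30 (mod 49)  [q = 3: ≢ 1 ✓]
31^6 ≡ 1 (mod 49)  [q = 7: ≡ 1 ✗]
Since 31^6 ≡ 1, the order of 31 divides 6 < 42, so 31 is not a primitive root.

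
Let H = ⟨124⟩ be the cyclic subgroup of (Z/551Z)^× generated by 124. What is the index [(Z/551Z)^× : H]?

2

Since 124 ∈ (Z/551Z)^×, its order divides φ(551) = φ(19·29) = (19−1)·(29−1) = 18·28 = 504 = 2^3 · 3^2 · 7.
Divisors of 504: 1, 2, 3, 4, 6, 7, 8, 9, 12, 14, 18, 21, 24, 28, 36, 42, 56, 63, 72, 84, 126, 168, 252, 504.
Check 124^d mod 551 for each divisor in increasing order:
124^1 ≡ 124
124^2 ≡ 499
124^3 ≡ 164
124^4 ≡ 500
124^6 ≡ 448
124^7 ≡ 452
124^8 ≡ 397
124^9 ≡ 189
124^12 ≡ 140
124^14 ≡ 434
124^18 ≡ 457
124^21 ≡ 12
124^24 ≡ 315
124^28 ≡ 465
124^36 ≡ 20
124^42 ≡ 144
124^56 ≡ 233
124^63 ≡ 75
124^72 ≡ 400
124^84 ≡ 349
124^126 ≡ 115
124^168 ≡ 30
124^252 ≡ 1
So ord_551(124) = 252, hence |⟨124⟩| = 252.
[(Z/551Z)^× : ⟨124⟩] = 504/252 = 2.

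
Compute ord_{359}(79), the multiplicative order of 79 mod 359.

Since 79 ∈ (Z/359Z)^×, its order divides φ(359) = 359 − 1 = 358 = 2 · 179.
Divisors of 358: 1, 2, 179, 358.
Check 79^d mod 359 for each divisor in increasing order:
79^1 ≡ 79 (mod 359)
79^2 ≡ 138 (mod 359)
79^179 ≡ 1 (mod 359) ✓
The smallest such exponent is 179, so the order of 79 is 179.

179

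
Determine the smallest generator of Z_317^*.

2

φ(317) = 317 − 1 = 316 = 2^2 · 79.
Test candidates g = 2, 3, … against the prime factors q ∈ {2, 79} of φ(317): g is a generator iff g^(316/q) ≢ 1 for every such q.
g = 2: 2^158 ≡ 316; 2^4 ≡ 16 — none is 1, so 2 is a primitive root.
Hence the least primitive root of 317 is 2.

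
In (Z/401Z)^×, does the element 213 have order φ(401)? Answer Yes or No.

No

φ(401) = 401 − 1 = 400 = 2^4 · 5^2.
213 is a primitive root mod 401 iff 213^(φ(401)/q) ≢ 1 for every prime q | φ(401), i.e. q ∈ {2, 5}.
213^200 ≡ 1 (mod 401)  [q = 2: ≡ 1 ✗]
213^80 ≡ 1 (mod 401)  [q = 5: ≡ 1 ✗]
213^200 ≡ 1 shows ord(213) | 200, strictly less than φ(401); not a primitive root.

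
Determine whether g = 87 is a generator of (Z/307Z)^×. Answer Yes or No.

No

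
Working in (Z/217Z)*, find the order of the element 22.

30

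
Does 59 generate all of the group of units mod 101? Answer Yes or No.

Yes

φ(101) = 101 − 1 = 100 = 2^2 · 5^2.
It suffices to check that the order of 59 is not a proper divisor of 100: compute 59^(100/q) for q ∈ {2, 5}.
59^50 ≡ 100 (mod 101)  [q = 2: ≢ 1 ✓]
59^20 ≡ 84 (mod 101)  [q = 5: ≢ 1 ✓]
Every test exponent gives a nontrivial residue, hence 59 generates the full group.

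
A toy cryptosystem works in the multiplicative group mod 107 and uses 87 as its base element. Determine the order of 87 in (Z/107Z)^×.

53

ord(87) | φ(107) = 107 − 1 = 106 = 2 · 53.
Divisors of 106: 1, 2, 53, 106.
Test each divisor d:
87^1 ≡ 87 (mod 107)
87^2 ≡ 79 (mod 107)
87^53 ≡ 1 (mod 107) ✓
So ord_107(87) = 53.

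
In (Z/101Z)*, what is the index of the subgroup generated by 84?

ord(84) | φ(101) = 101 − 1 = 100 = 2^2 · 5^2.
Divisors of 100: 1, 2, 4, 5, 10, 20, 25, 50, 100.
Test each divisor d:
84^1 ≡ 84 (mod 101)
84^2 ≡ 87 (mod 101)
84^4 ≡ 95 (mod 101)
84^5 ≡ 1 (mod 101) ✓
Thus |⟨84⟩| = ord(84) = 5.
[(Z/101Z)^× : ⟨84⟩] = 100/5 = 20.

20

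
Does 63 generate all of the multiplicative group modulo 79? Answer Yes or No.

Yes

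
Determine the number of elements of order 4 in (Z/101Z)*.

2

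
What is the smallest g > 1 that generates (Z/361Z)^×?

φ(361) = φ(19^2) = 19·(19−1) = 342 = 2 · 3^2 · 19.
g is a primitive root iff g^(342/q) ≢ 1 (mod 361) for each prime q ∈ {2, 3, 19}.
g = 2: 2^171 ≡ 360; 2^114 ≡ 292; 2^18 ≡ 58 — none is 1, so 2 is a primitive root.
The smallest primitive root modulo 361 is 2.

2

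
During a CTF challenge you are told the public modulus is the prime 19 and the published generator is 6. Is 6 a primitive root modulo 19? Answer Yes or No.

No

φ(19) = 19 − 1 = 18 = 2 · 3^2.
6 is a primitive root mod 19 iff 6^(φ(19)/q) ≢ 1 for every prime q | φ(19), i.e. q ∈ {2, 3}.
6^9 ≡ 1 (mod 19)  [q = 2: ≡ 1 ✗]
6^6 ≡ 11 (mod 19)  [q = 3: ≢ 1 ✓]
6^9 ≡ 1 shows ord(6) | 9, strictly less than φ(19); not a primitive root.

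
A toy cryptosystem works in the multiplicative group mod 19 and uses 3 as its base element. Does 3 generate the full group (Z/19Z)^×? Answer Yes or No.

φ(19) = 19 − 1 = 18 = 2 · 3^2.
Test 3^(18/q) mod 19 for each prime factor q of 18:
3^9 ≡ 18 (mod 19)  [q = 2: ≢ 1 ✓]
3^6 ≡ 7 (mod 19)  [q = 3: ≢ 1 ✓]
Every test exponent gives a nontrivial residue, hence 3 generates the full group.

Yes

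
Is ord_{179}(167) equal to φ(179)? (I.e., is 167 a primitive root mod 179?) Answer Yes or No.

Yes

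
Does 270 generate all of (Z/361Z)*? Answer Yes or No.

φ(361) = φ(19^2) = 19·(19−1) = 342 = 2 · 3^2 · 19.
An element g generates (Z/361Z)^× iff g^(342/q) ≢ 1 (mod 361) for each prime q ∈ {2, 3, 19}.
270^171 ≡ 1 (mod 361)  [q = 2: ≡ 1 ✗]
270^114 ≡ 68 (mod 361)  [q = 3: ≢ 1 ✓]
270^18 ≡ 229 (mod 361)  [q = 19: ≢ 1 ✓]
Since 270^171 ≡ 1, the order of 270 divides 171 < 342, so 270 is not a primitive root.

No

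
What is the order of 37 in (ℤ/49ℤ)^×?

21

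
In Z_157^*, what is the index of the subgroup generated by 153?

By Lagrange's theorem, ord_157(153) divides φ(157) = 157 − 1 = 156 = 2^2 · 3 · 13.
Divisors of 156: 1, 2, 3, 4, 6, 12, 13, 26, 39, 52, 78, 156.
Compute 153^d (mod 157) for the divisors d until we hit 1:
153^1 ≡ 153 (mod 157)
153^2 ≡ 16 (mod 157)
153^3 ≡ 93 (mod 157)
153^4 ≡ 99 (mod 157)
153^6 ≡ 14 (mod 157)
153^12 ≡ 39 (mod 157)
153^13 ≡ 1 (mod 157) ✓
So ord_157(153) = 13, hence |⟨153⟩| = 13.
The index is φ(157) / ord(153) = 156 / 13 = 12.

12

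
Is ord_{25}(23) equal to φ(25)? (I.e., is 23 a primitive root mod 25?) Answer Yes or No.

Yes

φ(25) = φ(5^2) = 5·(5−1) = 20 = 2^2 · 5.
It suffices to check that the order of 23 is not a proper divisor of 20: compute 23^(20/q) for q ∈ {2, 5}.
23^10 ≡ 24 (mod 25)  [q = 2: ≢ 1 ✓]
23^4 ≡ 16 (mod 25)  [q = 5: ≢ 1 ✓]
Every test exponent gives a nontrivial residue, hence 23 generates the full group.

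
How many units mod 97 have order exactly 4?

2

φ(97) = 97 − 1 = 96 = 2^5 · 3.
(Z/97Z)^× is cyclic (|G| = 96); a cyclic group of order m has exactly φ(d) elements of each order d | m, and none otherwise.
4 = 2^2 divides 96, and φ(4) = 2.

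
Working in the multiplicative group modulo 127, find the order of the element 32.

7

The order of 32 must divide φ(127) = 127 − 1 = 126 = 2 · 3^2 · 7.
Divisors of 126: 1, 2, 3, 6, 7, 9, 14, 18, 21, 42, 63, 126.
Evaluate successive powers at the divisors of 126:
32^1 ≡ 32 (mod 127)
32^2 ≡ 8 (mod 127)
32^3 ≡ 2 (mod 127)
32^6 ≡ 4 (mod 127)
32^7 ≡ 1 (mod 127) ✓
Therefore the multiplicative order of 32 modulo 127 is 7.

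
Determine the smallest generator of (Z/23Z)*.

5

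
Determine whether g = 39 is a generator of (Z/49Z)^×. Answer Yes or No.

φ(49) = φ(7^2) = 7·(7−1) = 42 = 2 · 3 · 7.
39 is a primitive root mod 49 iff 39^(φ(49)/q) ≢ 1 for every prime q | φ(49), i.e. q ∈ {2, 3, 7}.
39^21 ≡ 1 (mod 49)  [q = 2: ≡ 1 ✗]
39^14 ≡ 30 (mod 49)  [q = 3: ≢ 1 ✓]
39^6 ≡ 8 (mod 49)  [q = 7: ≢ 1 ✓]
39^21 ≡ 1 shows ord(39) | 21, strictly less than φ(49); not a primitive root.

No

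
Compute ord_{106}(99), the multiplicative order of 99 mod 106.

13

The order of 99 must divide φ(106) = φ(2)·φ(53) = 1·52 = 52 = 2^2 · 13.
Divisors of 52: 1, 2, 4, 13, 26, 52.
Compute 99^d (mod 106) for the divisors d until we hit 1:
99^1 ≡ 99 (mod 106)
99^2 ≡ 49 (mod 106)
99^4 ≡ 69 (mod 106)
99^13 ≡ 1 (mod 106) ✓
The smallest such exponent is 13, so the order of 99 is 13.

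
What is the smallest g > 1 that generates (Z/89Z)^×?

3

φ(89) = 89 − 1 = 88 = 2^3 · 11.
g is a primitive root iff g^(88/q) ≢ 1 (mod 89) for each prime q ∈ {2, 11}.
g = 2: 2^44 ≡ 1 — hits 1, so not a primitive root.
g = 3: 3^44 ≡ 88; 3^8 ≡ 64 — none is 1, so 3 is a primitive root.
The smallest primitive root modulo 89 is 3.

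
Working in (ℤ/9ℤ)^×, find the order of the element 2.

By Lagrange's theorem, ord_9(2) divides φ(9) = φ(3^2) = 3·(3−1) = 6 = 2 · 3.
Divisors of 6: 1, 2, 3, 6.
Evaluate successive powers at the divisors of 6:
2^1 ≡ 2 (mod 9)
2^2 ≡ 4 (mod 9)
2^3 ≡ 8 (mod 9)
2^6 ≡ 1 (mod 9) ✓
So ord_9(2) = 6.

6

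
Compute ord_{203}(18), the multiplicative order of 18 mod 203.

84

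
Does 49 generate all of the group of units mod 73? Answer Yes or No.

No

φ(73) = 73 − 1 = 72 = 2^3 · 3^2.
It suffices to check that the order of 49 is not a proper divisor of 72: compute 49^(72/q) for q ∈ {2, 3}.
49^36 ≡ 1 (mod 73)  [q = 2: ≡ 1 ✗]
49^24 ≡ 1 (mod 73)  [q = 3: ≡ 1 ✗]
Since 49^36 ≡ 1, the order of 49 divides 36 < 72, so 49 is not a primitive root.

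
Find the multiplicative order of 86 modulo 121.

55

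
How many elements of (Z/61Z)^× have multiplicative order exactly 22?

0

φ(61) = 61 − 1 = 60 = 2^2 · 3 · 5.
(Z/61Z)^× is cyclic (|G| = 60); a cyclic group of order m has exactly φ(d) elements of each order d | m, and none otherwise.
22 does not divide 60, so no element of (Z/61Z)^× has order 22.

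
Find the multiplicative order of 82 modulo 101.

50

By Lagrange's theorem, ord_101(82) divides φ(101) = 101 − 1 = 100 = 2^2 · 5^2.
Divisors of 100: 1, 2, 4, 5, 10, 20, 25, 50, 100.
Compute 82^d (mod 101) for the divisors d until we hit 1:
82^1 ≡ 82 (mod 101)
82^2 ≡ 58 (mod 101)
82^4 ≡ 31 (mod 101)
82^5 ≡ 17 (mod 101)
82^10 ≡ 87 (mod 101)
82^20 ≡ 95 (mod 101)
82^25 ≡ 100 (mod 101)
82^50 ≡ 1 (mod 101) ✓
So ord_101(82) = 50.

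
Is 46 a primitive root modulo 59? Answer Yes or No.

φ(59) = 59 − 1 = 58 = 2 · 29.
46 is a primitive root mod 59 iff 46^(φ(59)/q) ≢ 1 for every prime q | φ(59), i.e. q ∈ {2, 29}.
46^29 ≡ 1 (mod 59)  [q = 2: ≡ 1 ✗]
46^2 ≡ 51 (mod 59)  [q = 29: ≢ 1 ✓]
46^29 ≡ 1 shows ord(46) | 29, strictly less than φ(59); not a primitive root.

No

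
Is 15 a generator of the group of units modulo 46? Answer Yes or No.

Yes

φ(46) = φ(2)·φ(23) = 1·22 = 22 = 2 · 11.
Test 15^(22/q) mod 46 for each prime factor q of 22:
15^11 ≡ 45 (mod 46)  [q = 2: ≢ 1 ✓]
15^2 ≡ 41 (mod 46)  [q = 11: ≢ 1 ✓]
None equal 1, so ord_46(15) = 22: 15 is a primitive root.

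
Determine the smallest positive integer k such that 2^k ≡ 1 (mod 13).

12

The order of 2 must divide φ(13) = 13 − 1 = 12 = 2^2 · 3.
Divisors of 12: 1, 2, 3, 4, 6, 12.
Test each divisor d:
2^1 ≡ 2
2^2 ≡ 4
2^3 ≡ 8
2^4 ≡ 3
2^6 ≡ 12
2^12 ≡ 1
Hence ord(2) = 12.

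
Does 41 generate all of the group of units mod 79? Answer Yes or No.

φ(79) = 79 − 1 = 78 = 2 · 3 · 13.
An element g generates (Z/79Z)^× iff g^(78/q) ≢ 1 (mod 79) for each prime q ∈ {2, 3, 13}.
41^39 ≡ 78 (mod 79)  [q = 2: ≢ 1 ✓]
41^26 ≡ 1 (mod 79)  [q = 3: ≡ 1 ✗]
41^6 ≡ 62 (mod 79)  [q = 13: ≢ 1 ✓]
41^26 ≡ 1 shows ord(41) | 26, strictly less than φ(79); not a primitive root.

No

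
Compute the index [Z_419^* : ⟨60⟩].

22

By Lagrange's theorem, ord_419(60) divides φ(419) = 419 − 1 = 418 = 2 · 11 · 19.
Divisors of 418: 1, 2, 11, 19, 22, 38, 209, 418.
Evaluate successive powers at the divisors of 418:
60^1 ≡ 60 (mod 419)
60^2 ≡ 248 (mod 419)
60^11 ≡ 199 (mod 419)
60^19 ≡ 1 (mod 419) ✓
So ord_419(60) = 19, hence |⟨60⟩| = 19.
Index = |(Z/419Z)^×| / |⟨60⟩| = 418 / 19 = 22.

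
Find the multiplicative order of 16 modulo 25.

By Lagrange's theorem, ord_25(16) divides φ(25) = φ(5^2) = 5·(5−1) = 20 = 2^2 · 5.
Divisors of 20: 1, 2, 4, 5, 10, 20.
Test each divisor d:
16^1 ≡ 16 (mod 25)
16^2 ≡ 6 (mod 25)
16^4 ≡ 11 (mod 25)
16^5 ≡ 1 (mod 25) ✓
Hence ord(16) = 5.

5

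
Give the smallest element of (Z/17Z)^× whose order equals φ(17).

φ(17) = 17 − 1 = 16 = 2^4.
g is a primitive root iff g^(16/q) ≢ 1 (mod 17) for each prime q ∈ {2}.
g = 2: 2^8 ≡ 1 — hits 1, so not a primitive root.
g = 3: 3^8 ≡ 16 — none is 1, so 3 is a primitive root.
The smallest primitive root modulo 17 is 3.

3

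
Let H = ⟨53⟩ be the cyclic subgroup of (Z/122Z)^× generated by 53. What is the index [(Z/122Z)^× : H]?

The order of 53 must divide φ(122) = φ(2)·φ(61) = 1·60 = 60 = 2^2 · 3 · 5.
Divisors of 60: 1, 2, 3, 4, 5, 6, 10, 12, 15, 20, 30, 60.
Compute 53^d (mod 122) for the divisors d until we hit 1:
53^1 ≡ 53 (mod 122)
53^2 ≡ 3 (mod 122)
53^3 ≡ 37 (mod 122)
53^4 ≡ 9 (mod 122)
53^5 ≡ 111 (mod 122)
53^6 ≡ 27 (mod 122)
53^10 ≡ 121 (mod 122)
53^12 ≡ 119 (mod 122)
53^15 ≡ 11 (mod 122)
53^20 ≡ 1 (mod 122) ✓
The order of 53 is 20, so the subgroup it generates has 20 elements.
The index is φ(122) / ord(53) = 60 / 20 = 3.

3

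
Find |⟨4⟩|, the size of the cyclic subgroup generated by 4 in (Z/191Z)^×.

95

The order of 4 must divide φ(191) = 191 − 1 = 190 = 2 · 5 · 19.
Divisors of 190: 1, 2, 5, 10, 19, 38, 95, 190.
Compute 4^d (mod 191) for the divisors d until we hit 1:
4^1 ≡ 4 (mod 191)
4^2 ≡ 16 (mod 191)
4^5 ≡ 69 (mod 191)
4^10 ≡ 177 (mod 191)
4^19 ≡ 49 (mod 191)
4^38 ≡ 109 (mod 191)
4^95 ≡ 1 (mod 191) ✓
Hence ord(4) = 95.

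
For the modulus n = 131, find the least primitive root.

φ(131) = 131 − 1 = 130 = 2 · 5 · 13.
Test candidates g = 2, 3, … against the prime factors q ∈ {2, 5, 13} of φ(131): g is a generator iff g^(130/q) ≢ 1 for every such q.
g = 2: 2^65 ≡ 130; 2^26 ≡ 53; 2^10 ≡ 107 — none is 1, so 2 is a primitive root.
Hence the least primitive root of 131 is 2.

2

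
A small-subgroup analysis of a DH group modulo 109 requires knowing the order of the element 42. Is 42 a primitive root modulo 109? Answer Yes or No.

Yes

φ(109) = 109 − 1 = 108 = 2^2 · 3^3.
It suffices to check that the order of 42 is not a proper divisor of 108: compute 42^(108/q) for q ∈ {2, 3}.
42^54 ≡ 108 (mod 109)  [q = 2: ≢ 1 ✓]
42^36 ≡ 45 (mod 109)  [q = 3: ≢ 1 ✓]
Every test exponent gives a nontrivial residue, hence 42 generates the full group.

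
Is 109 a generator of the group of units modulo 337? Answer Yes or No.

φ(337) = 337 − 1 = 336 = 2^4 · 3 · 7.
It suffices to check that the order of 109 is not a proper divisor of 336: compute 109^(336/q) for q ∈ {2, 3, 7}.
109^168 ≡ 336 (mod 337)  [q = 2: ≢ 1 ✓]
109^112 ≡ 208 (mod 337)  [q = 3: ≢ 1 ✓]
109^48 ≡ 295 (mod 337)  [q = 7: ≢ 1 ✓]
Every test exponent gives a nontrivial residue, hence 109 generates the full group.

Yes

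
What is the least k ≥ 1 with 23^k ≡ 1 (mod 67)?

33

ord(23) | φ(67) = 67 − 1 = 66 = 2 · 3 · 11.
Divisors of 66: 1, 2, 3, 6, 11, 22, 33, 66.
Check 23^d mod 67 for each divisor in increasing order:
23^1 ≡ 23 (mod 67)
23^2 ≡ 60 (mod 67)
23^3 ≡ 40 (mod 67)
23^6 ≡ 59 (mod 67)
23^11 ≡ 29 (mod 67)
23^22 ≡ 37 (mod 67)
23^33 ≡ 1 (mod 67) ✓
Therefore the multiplicative order of 23 modulo 67 is 33.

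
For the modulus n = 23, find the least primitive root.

φ(23) = 23 − 1 = 22 = 2 · 11.
Test candidates g = 2, 3, … against the prime factors q ∈ {2, 11} of φ(23): g is a generator iff g^(22/q) ≢ 1 for every such q.
g = 2: 2^11 ≡ 1 — hits 1, so not a primitive root.
g = 3: 3^11 ≡ 1 — hits 1, so not a primitive root.
g = 4: 4^11 ≡ 1 — hits 1, so not a primitive root.
g = 5: 5^11 ≡ 22; 5^2 ≡ 2 — none is 1, so 5 is a primitive root.
Hence the least primitive root of 23 is 5.

5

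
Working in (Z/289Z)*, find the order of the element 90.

ord(90) | φ(289) = φ(17^2) = 17·(17−1) = 272 = 2^4 · 17.
Divisors of 272: 1, 2, 4, 8, 16, 17, 34, 68, 136, 272.
Test each divisor d:
90^1 ≡ 90 (mod 289)
90^2 ≡ 8 (mod 289)
90^4 ≡ 64 (mod 289)
90^8 ≡ 50 (mod 289)
90^16 ≡ 188 (mod 289)
90^17 ≡ 158 (mod 289)
90^34 ≡ 110 (mod 289)
90^68 ≡ 251 (mod 289)
90^136 ≡ 288 (mod 289)
90^272 ≡ 1 (mod 289) ✓
Therefore the multiplicative order of 90 modulo 289 is 272.

272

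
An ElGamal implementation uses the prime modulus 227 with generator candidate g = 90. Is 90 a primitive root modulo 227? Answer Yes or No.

No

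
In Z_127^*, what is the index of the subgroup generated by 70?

2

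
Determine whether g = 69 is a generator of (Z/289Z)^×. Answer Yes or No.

No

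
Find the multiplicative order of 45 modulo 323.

48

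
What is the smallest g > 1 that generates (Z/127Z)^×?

φ(127) = 127 − 1 = 126 = 2 · 3^2 · 7.
g is a primitive root iff g^(126/q) ≢ 1 (mod 127) for each prime q ∈ {2, 3, 7}.
g = 2: 2^63 ≡ 1 — hits 1, so not a primitive root.
g = 3: 3^63 ≡ 126; 3^42 ≡ 107; 3^18 ≡ 4 — none is 1, so 3 is a primitive root.
Hence the least primitive root of 127 is 3.

3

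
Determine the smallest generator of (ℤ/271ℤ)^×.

φ(271) = 271 − 1 = 270 = 2 · 3^3 · 5.
g is a primitive root iff g^(270/q) ≢ 1 (mod 271) for each prime q ∈ {2, 3, 5}.
g = 2: 2^135 ≡ 1 — hits 1, so not a primitive root.
g = 3: 3^135 ≡ 270; 3^90 ≡ 1 — hits 1, so not a primitive root.
g = 4: 4^135 ≡ 1 — hits 1, so not a primitive root.
g = 5: 5^135 ≡ 1 — hits 1, so not a primitive root.
g = 6: 6^135 ≡ 270; 6^90 ≡ 242; 6^54 ≡ 10 — none is 1, so 6 is a primitive root.
Hence the least primitive root of 271 is 6.

6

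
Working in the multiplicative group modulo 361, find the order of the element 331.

114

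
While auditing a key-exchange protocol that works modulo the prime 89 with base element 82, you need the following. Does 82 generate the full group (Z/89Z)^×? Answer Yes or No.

φ(89) = 89 − 1 = 88 = 2^3 · 11.
Test 82^(88/q) mod 89 for each prime factor q of 88:
82^44 ≡ 88 (mod 89)  [q = 2: ≢ 1 ✓]
82^8 ≡ 4 (mod 89)  [q = 11: ≢ 1 ✓]
None equal 1, so ord_89(82) = 88: 82 is a primitive root.

Yes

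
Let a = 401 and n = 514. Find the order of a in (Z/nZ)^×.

The order of 401 must divide φ(514) = φ(2)·φ(257) = 1·256 = 256 = 2^8.
Divisors of 256: 1, 2, 4, 8, 16, 32, 64, 128, 256.
Check 401^d mod 514 for each divisor in increasing order:
401^1 ≡ 401
401^2 ≡ 433
401^4 ≡ 393
401^8 ≡ 249
401^16 ≡ 321
401^32 ≡ 241
401^64 ≡ 513
401^128 ≡ 1
The smallest such exponent is 128, so the order of 401 is 128.

128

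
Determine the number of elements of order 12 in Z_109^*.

φ(109) = 109 − 1 = 108 = 2^2 · 3^3.
Since (Z/109Z)^× is cyclic of order 108, the number of elements of order d is φ(d) when d | 108 and 0 otherwise.
12 = 2^2 · 3 divides 108, and φ(12) = 4.

4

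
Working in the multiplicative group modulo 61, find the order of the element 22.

15

By Lagrange's theorem, ord_61(22) divides φ(61) = 61 − 1 = 60 = 2^2 · 3 · 5.
Divisors of 60: 1, 2, 3, 4, 5, 6, 10, 12, 15, 20, 30, 60.
Check 22^d mod 61 for each divisor in increasing order:
22^1 ≡ 22 (mod 61)
22^2 ≡ 57 (mod 61)
22^3 ≡ 34 (mod 61)
22^4 ≡ 16 (mod 61)
22^5 ≡ 47 (mod 61)
22^6 ≡ 58 (mod 61)
22^10 ≡ 13 (mod 61)
22^12 ≡ 9 (mod 61)
22^15 ≡ 1 (mod 61) ✓
Hence ord(22) = 15.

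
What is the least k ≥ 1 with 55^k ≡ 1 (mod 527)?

60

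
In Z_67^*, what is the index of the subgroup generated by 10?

Since 10 ∈ (Z/67Z)^×, its order divides φ(67) = 67 − 1 = 66 = 2 · 3 · 11.
Divisors of 66: 1, 2, 3, 6, 11, 22, 33, 66.
Check 10^d mod 67 for each divisor in increasing order:
10^1 ≡ 10 (mod 67)
10^2 ≡ 33 (mod 67)
10^3 ≡ 62 (mod 67)
10^6 ≡ 25 (mod 67)
10^11 ≡ 29 (mod 67)
10^22 ≡ 37 (mod 67)
10^33 ≡ 1 (mod 67) ✓
Thus |⟨10⟩| = ord(10) = 33.
Index = |(Z/67Z)^×| / |⟨10⟩| = 66 / 33 = 2.

2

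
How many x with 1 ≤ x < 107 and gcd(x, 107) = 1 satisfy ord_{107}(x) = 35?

φ(107) = 107 − 1 = 106 = 2 · 53.
In a cyclic group of order 106, there are φ(d) elements of order d for each divisor d of 106, and zero for non-divisors.
Since 35 ∤ 106, the count is 0.

0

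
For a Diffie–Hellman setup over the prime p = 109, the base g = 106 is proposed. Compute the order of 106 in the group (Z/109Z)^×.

54

ord(106) | φ(109) = 109 − 1 = 108 = 2^2 · 3^3.
Divisors of 108: 1, 2, 3, 4, 6, 9, 12, 18, 27, 36, 54, 108.
Test each divisor d:
106^1 ≡ 106
106^2 ≡ 9
106^3 ≡ 82
106^4 ≡ 81
106^6 ≡ 75
106^9 ≡ 46
106^12 ≡ 66
106^18 ≡ 45
106^27 ≡ 108
106^36 ≡ 63
106^54 ≡ 1
The smallest such exponent is 54, so the order of 106 is 54.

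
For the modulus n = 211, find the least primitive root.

2

φ(211) = 211 − 1 = 210 = 2 · 3 · 5 · 7.
Test candidates g = 2, 3, … against the prime factors q ∈ {2, 3, 5, 7} of φ(211): g is a generator iff g^(210/q) ≢ 1 for every such q.
g = 2: 2^105 ≡ 210; 2^70 ≡ 196; 2^42 ≡ 107; 2^30 ≡ 171 — none is 1, so 2 is a primitive root.
Hence the least primitive root of 211 is 2.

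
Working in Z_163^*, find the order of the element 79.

The order of 79 must divide φ(163) = 163 − 1 = 162 = 2 · 3^4.
Divisors of 162: 1, 2, 3, 6, 9, 18, 27, 54, 81, 162.
Compute 79^d (mod 163) for the divisors d until we hit 1:
79^1 ≡ 79 (mod 163)
79^2 ≡ 47 (mod 163)
79^3 ≡ 127 (mod 163)
79^6 ≡ 155 (mod 163)
79^9 ≡ 125 (mod 163)
79^18 ≡ 140 (mod 163)
79^27 ≡ 59 (mod 163)
79^54 ≡ 58 (mod 163)
79^81 ≡ 162 (mod 163)
79^162 ≡ 1 (mod 163) ✓
Therefore the multiplicative order of 79 modulo 163 is 162.

162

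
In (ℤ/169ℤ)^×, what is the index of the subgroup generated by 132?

1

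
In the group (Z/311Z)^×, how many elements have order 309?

φ(311) = 311 − 1 = 310 = 2 · 5 · 31.
In a cyclic group of order 310, there are φ(d) elements of order d for each divisor d of 310, and zero for non-divisors.
Since 309 ∤ 310, the count is 0.

0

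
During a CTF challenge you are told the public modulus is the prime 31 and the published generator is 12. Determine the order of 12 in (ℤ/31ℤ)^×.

By Lagrange's theorem, ord_31(12) divides φ(31) = 31 − 1 = 30 = 2 · 3 · 5.
Divisors of 30: 1, 2, 3, 5, 6, 10, 15, 30.
Evaluate successive powers at the divisors of 30:
12^1 ≡ 12 (mod 31)
12^2 ≡ 20 (mod 31)
12^3 ≡ 23 (mod 31)
12^5 ≡ 26 (mod 31)
12^6 ≡ 2 (mod 31)
12^10 ≡ 25 (mod 31)
12^15 ≡ 30 (mod 31)
12^30 ≡ 1 (mod 31) ✓
So ord_31(12) = 30.

30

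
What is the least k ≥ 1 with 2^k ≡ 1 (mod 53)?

By Lagrange's theorem, ord_53(2) divides φ(53) = 53 − 1 = 52 = 2^2 · 13.
Divisors of 52: 1, 2, 4, 13, 26, 52.
Check 2^d mod 53 for each divisor in increasing order:
2^1 ≡ 2
2^2 ≡ 4
2^4 ≡ 16
2^13 ≡ 30
2^26 ≡ 52
2^52 ≡ 1
The smallest such exponent is 52, so the order of 2 is 52.

52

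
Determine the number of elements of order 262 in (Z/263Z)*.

φ(263) = 263 − 1 = 262 = 2 · 131.
(Z/263Z)^× is cyclic (|G| = 262); a cyclic group of order m has exactly φ(d) elements of each order d | m, and none otherwise.
262 = 2 · 131 divides 262, and φ(262) = 130.

130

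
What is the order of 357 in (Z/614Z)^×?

306

The order of 357 must divide φ(614) = φ(2)·φ(307) = 1·306 = 306 = 2 · 3^2 · 17.
Divisors of 306: 1, 2, 3, 6, 9, 17, 18, 34, 51, 102, 153, 306.
Check 357^d mod 614 for each divisor in increasing order:
357^1 ≡ 357
357^2 ≡ 351
357^3 ≡ 51
357^6 ≡ 145
357^9 ≡ 27
357^17 ≡ 33
357^18 ≡ 115
357^34 ≡ 475
357^51 ≡ 325
357^102 ≡ 17
357^153 ≡ 613
357^306 ≡ 1
The smallest such exponent is 306, so the order of 357 is 306.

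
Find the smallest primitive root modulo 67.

2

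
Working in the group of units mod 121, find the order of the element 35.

The order of 35 must divide φ(121) = φ(11^2) = 11·(11−1) = 110 = 2 · 5 · 11.
Divisors of 110: 1, 2, 5, 10, 11, 22, 55, 110.
Check 35^d mod 121 for each divisor in increasing order:
35^1 ≡ 35
35^2 ≡ 15
35^5 ≡ 10
35^10 ≡ 100
35^11 ≡ 112
35^22 ≡ 81
35^55 ≡ 120
35^110 ≡ 1
Hence ord(35) = 110.

110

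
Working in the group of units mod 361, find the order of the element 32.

342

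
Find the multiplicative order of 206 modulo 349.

174

The order of 206 must divide φ(349) = 349 − 1 = 348 = 2^2 · 3 · 29.
Divisors of 348: 1, 2, 3, 4, 6, 12, 29, 58, 87, 116, 174, 348.
Test each divisor d:
206^1 ≡ 206 (mod 349)
206^2 ≡ 207 (mod 349)
206^3 ≡ 64 (mod 349)
206^4 ≡ 271 (mod 349)
206^6 ≡ 257 (mod 349)
206^12 ≡ 88 (mod 349)
206^29 ≡ 123 (mod 349)
206^58 ≡ 122 (mod 349)
206^87 ≡ 348 (mod 349)
206^116 ≡ 226 (mod 349)
206^174 ≡ 1 (mod 349) ✓
So ord_349(206) = 174.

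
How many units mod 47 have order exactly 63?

0

φ(47) = 47 − 1 = 46 = 2 · 23.
Since (Z/47Z)^× is cyclic of order 46, the number of elements of order d is φ(d) when d | 46 and 0 otherwise.
63 does not divide 46, so no element of (Z/47Z)^× has order 63.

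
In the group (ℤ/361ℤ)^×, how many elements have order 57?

36

φ(361) = φ(19^2) = 19·(19−1) = 342 = 2 · 3^2 · 19.
Since (Z/361Z)^× is cyclic of order 342, the number of elements of order d is φ(d) when d | 342 and 0 otherwise.
57 = 3 · 19 divides 342, and φ(57) = 36.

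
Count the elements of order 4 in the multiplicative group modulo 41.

2

φ(41) = 41 − 1 = 40 = 2^3 · 5.
(Z/41Z)^× is cyclic (|G| = 40); a cyclic group of order m has exactly φ(d) elements of each order d | m, and none otherwise.
4 = 2^2 divides 40, and φ(4) = 2.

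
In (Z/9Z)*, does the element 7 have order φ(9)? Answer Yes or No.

No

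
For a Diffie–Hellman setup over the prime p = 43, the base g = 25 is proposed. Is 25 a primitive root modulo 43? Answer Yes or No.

No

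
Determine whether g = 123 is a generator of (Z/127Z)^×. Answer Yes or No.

No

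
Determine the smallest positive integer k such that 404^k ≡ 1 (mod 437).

99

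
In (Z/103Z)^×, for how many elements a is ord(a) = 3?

2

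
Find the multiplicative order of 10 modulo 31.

15

Since 10 ∈ (Z/31Z)^×, its order divides φ(31) = 31 − 1 = 30 = 2 · 3 · 5.
Divisors of 30: 1, 2, 3, 5, 6, 10, 15, 30.
Evaluate successive powers at the divisors of 30:
10^1 ≡ 10 (mod 31)
10^2 ≡ 7 (mod 31)
10^3 ≡ 8 (mod 31)
10^5 ≡ 25 (mod 31)
10^6 ≡ 2 (mod 31)
10^10 ≡ 5 (mod 31)
10^15 ≡ 1 (mod 31) ✓
So ord_31(10) = 15.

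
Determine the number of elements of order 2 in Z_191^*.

φ(191) = 191 − 1 = 190 = 2 · 5 · 19.
Since (Z/191Z)^× is cyclic of order 190, the number of elements of order d is φ(d) when d | 190 and 0 otherwise.
2 | 190, and φ(2) = 2 − 1 = 1.

1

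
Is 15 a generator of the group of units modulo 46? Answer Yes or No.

φ(46) = φ(2)·φ(23) = 1·22 = 22 = 2 · 11.
An element g generates (Z/46Z)^× iff g^(22/q) ≢ 1 (mod 46) for each prime q ∈ {2, 11}.
15^11 ≡ 45 (mod 46)  [q = 2: ≢ 1 ✓]
15^2 ≡ 41 (mod 46)  [q = 11: ≢ 1 ✓]
All checks pass, so 15 has order 22 and is a primitive root modulo 46.

Yes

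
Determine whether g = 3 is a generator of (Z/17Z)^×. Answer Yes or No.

Yes

φ(17) = 17 − 1 = 16 = 2^4.
3 is a primitive root mod 17 iff 3^(φ(17)/q) ≢ 1 for every prime q | φ(17), i.e. q ∈ {2}.
3^8 ≡ 16 (mod 17)  [q = 2: ≢ 1 ✓]
Every test exponent gives a nontrivial residue, hence 3 generates the full group.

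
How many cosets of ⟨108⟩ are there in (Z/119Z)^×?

2

Since 108 ∈ (Z/119Z)^×, its order divides φ(119) = φ(7·17) = (7−1)·(17−1) = 6·16 = 96 = 2^5 · 3.
Divisors of 96: 1, 2, 3, 4, 6, 8, 12, 16, 24, 32, 48, 96.
Evaluate successive powers at the divisors of 96:
108^1 ≡ 108 (mod 119)
108^2 ≡ 2 (mod 119)
108^3 ≡ 97 (mod 119)
108^4 ≡ 4 (mod 119)
108^6 ≡ 8 (mod 119)
108^8 ≡ 16 (mod 119)
108^12 ≡ 64 (mod 119)
108^16 ≡ 18 (mod 119)
108^24 ≡ 50 (mod 119)
108^32 ≡ 86 (mod 119)
108^48 ≡ 1 (mod 119) ✓
So ord_119(108) = 48, hence |⟨108⟩| = 48.
The index is φ(119) / ord(108) = 96 / 48 = 2.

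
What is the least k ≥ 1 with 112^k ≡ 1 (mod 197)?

98

ord(112) | φ(197) = 197 − 1 = 196 = 2^2 · 7^2.
Divisors of 196: 1, 2, 4, 7, 14, 28, 49, 98, 196.
Test each divisor d:
112^1 ≡ 112 (mod 197)
112^2 ≡ 133 (mod 197)
112^4 ≡ 156 (mod 197)
112^7 ≡ 161 (mod 197)
112^14 ≡ 114 (mod 197)
112^28 ≡ 191 (mod 197)
112^49 ≡ 196 (mod 197)
112^98 ≡ 1 (mod 197) ✓
So ord_197(112) = 98.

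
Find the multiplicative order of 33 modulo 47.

46

The order of 33 must divide φ(47) = 47 − 1 = 46 = 2 · 23.
Divisors of 46: 1, 2, 23, 46.
Check 33^d mod 47 for each divisor in increasing order:
33^1 ≡ 33 (mod 47)
33^2 ≡ 8 (mod 47)
33^23 ≡ 46 (mod 47)
33^46 ≡ 1 (mod 47) ✓
Hence ord(33) = 46.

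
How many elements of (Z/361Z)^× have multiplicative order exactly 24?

0

φ(361) = φ(19^2) = 19·(19−1) = 342 = 2 · 3^2 · 19.
In a cyclic group of order 342, there are φ(d) elements of order d for each divisor d of 342, and zero for non-divisors.
Since 24 ∤ 342, the count is 0.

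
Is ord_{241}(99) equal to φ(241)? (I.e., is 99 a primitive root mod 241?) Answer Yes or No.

φ(241) = 241 − 1 = 240 = 2^4 · 3 · 5.
99 is a primitive root mod 241 iff 99^(φ(241)/q) ≢ 1 for every prime q | φ(241), i.e. q ∈ {2, 3, 5}.
99^120 ≡ 240 (mod 241)  [q = 2: ≢ 1 ✓]
99^80 ≡ 225 (mod 241)  [q = 3: ≢ 1 ✓]
99^48 ≡ 98 (mod 241)  [q = 5: ≢ 1 ✓]
None equal 1, so ord_241(99) = 240: 99 is a primitive root.

Yes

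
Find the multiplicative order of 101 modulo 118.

58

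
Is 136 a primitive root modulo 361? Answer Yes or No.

Yes

φ(361) = φ(19^2) = 19·(19−1) = 342 = 2 · 3^2 · 19.
136 is a primitive root mod 361 iff 136^(φ(361)/q) ≢ 1 for every prime q | φ(361), i.e. q ∈ {2, 3, 19}.
136^171 ≡ 360 (mod 361)  [q = 2: ≢ 1 ✓]
136^114 ≡ 292 (mod 361)  [q = 3: ≢ 1 ✓]
136^18 ≡ 58 (mod 361)  [q = 19: ≢ 1 ✓]
All checks pass, so 136 has order 342 and is a primitive root modulo 361.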